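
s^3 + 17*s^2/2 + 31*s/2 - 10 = (s - 1/2)*(s + 4)*(s + 5)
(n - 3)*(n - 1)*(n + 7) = n^3 + 3*n^2 - 25*n + 21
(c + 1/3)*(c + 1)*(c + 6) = c^3 + 22*c^2/3 + 25*c/3 + 2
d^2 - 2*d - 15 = (d - 5)*(d + 3)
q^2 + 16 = (q - 4*I)*(q + 4*I)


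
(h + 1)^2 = h^2 + 2*h + 1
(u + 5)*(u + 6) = u^2 + 11*u + 30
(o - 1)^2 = o^2 - 2*o + 1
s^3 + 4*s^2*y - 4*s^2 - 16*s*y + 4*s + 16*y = (s - 2)^2*(s + 4*y)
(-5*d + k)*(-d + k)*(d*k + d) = 5*d^3*k + 5*d^3 - 6*d^2*k^2 - 6*d^2*k + d*k^3 + d*k^2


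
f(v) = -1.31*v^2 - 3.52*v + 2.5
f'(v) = -2.62*v - 3.52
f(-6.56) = -30.78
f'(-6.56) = 13.67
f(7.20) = -90.75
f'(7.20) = -22.38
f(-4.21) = -5.90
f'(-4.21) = 7.51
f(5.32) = -53.30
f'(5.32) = -17.46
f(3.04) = -20.31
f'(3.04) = -11.48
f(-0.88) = 4.58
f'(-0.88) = -1.21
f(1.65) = -6.87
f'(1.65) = -7.84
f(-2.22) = 3.86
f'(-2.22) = 2.30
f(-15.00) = -239.45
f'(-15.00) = 35.78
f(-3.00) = 1.27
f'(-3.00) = 4.34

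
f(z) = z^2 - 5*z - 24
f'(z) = 2*z - 5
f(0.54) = -26.41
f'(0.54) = -3.92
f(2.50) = -30.25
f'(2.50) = 0.00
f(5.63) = -20.45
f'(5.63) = 6.26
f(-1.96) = -10.36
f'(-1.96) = -8.92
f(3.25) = -29.69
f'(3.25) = 1.50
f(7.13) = -8.81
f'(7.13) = 9.26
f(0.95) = -27.85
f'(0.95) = -3.10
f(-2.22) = -7.97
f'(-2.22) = -9.44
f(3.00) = -30.00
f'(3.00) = 1.00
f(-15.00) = 276.00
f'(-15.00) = -35.00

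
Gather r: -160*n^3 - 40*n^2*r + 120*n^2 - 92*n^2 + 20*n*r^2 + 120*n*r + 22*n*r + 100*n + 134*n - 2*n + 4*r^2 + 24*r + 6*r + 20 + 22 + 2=-160*n^3 + 28*n^2 + 232*n + r^2*(20*n + 4) + r*(-40*n^2 + 142*n + 30) + 44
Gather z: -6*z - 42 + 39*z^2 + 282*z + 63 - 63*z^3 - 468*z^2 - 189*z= -63*z^3 - 429*z^2 + 87*z + 21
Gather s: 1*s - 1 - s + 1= 0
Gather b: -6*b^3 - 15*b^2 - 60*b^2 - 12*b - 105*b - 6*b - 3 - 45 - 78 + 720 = -6*b^3 - 75*b^2 - 123*b + 594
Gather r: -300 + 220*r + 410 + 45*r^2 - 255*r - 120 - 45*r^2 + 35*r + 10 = 0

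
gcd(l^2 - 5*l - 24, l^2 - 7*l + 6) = 1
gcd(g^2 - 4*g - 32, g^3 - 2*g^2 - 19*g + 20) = g + 4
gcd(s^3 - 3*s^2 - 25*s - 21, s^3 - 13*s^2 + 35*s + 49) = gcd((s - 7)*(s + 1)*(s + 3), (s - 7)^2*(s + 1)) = s^2 - 6*s - 7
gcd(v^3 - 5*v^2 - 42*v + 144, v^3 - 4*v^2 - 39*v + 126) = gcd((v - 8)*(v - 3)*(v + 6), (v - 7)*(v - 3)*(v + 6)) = v^2 + 3*v - 18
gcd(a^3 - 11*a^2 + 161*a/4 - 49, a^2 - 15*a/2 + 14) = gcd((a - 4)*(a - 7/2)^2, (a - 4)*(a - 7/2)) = a^2 - 15*a/2 + 14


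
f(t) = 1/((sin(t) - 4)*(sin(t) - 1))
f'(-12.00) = 1.29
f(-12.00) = 0.62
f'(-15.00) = -0.08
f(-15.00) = 0.13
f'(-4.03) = -4.17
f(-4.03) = 1.39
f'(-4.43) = -59.20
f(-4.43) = 8.31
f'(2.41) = -2.23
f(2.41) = 0.90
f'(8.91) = -1.10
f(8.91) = 0.56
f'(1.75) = -231.68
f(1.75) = 20.70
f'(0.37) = 0.74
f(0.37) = 0.43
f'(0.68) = 1.86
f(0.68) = 0.80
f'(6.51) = 0.52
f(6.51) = 0.34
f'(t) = -cos(t)/((sin(t) - 4)*(sin(t) - 1)^2) - cos(t)/((sin(t) - 4)^2*(sin(t) - 1))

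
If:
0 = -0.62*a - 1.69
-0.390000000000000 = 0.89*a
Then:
No Solution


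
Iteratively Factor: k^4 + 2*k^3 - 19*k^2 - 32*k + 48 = (k - 4)*(k^3 + 6*k^2 + 5*k - 12) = (k - 4)*(k + 4)*(k^2 + 2*k - 3) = (k - 4)*(k - 1)*(k + 4)*(k + 3)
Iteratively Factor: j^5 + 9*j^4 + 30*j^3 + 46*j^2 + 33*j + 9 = (j + 3)*(j^4 + 6*j^3 + 12*j^2 + 10*j + 3) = (j + 3)^2*(j^3 + 3*j^2 + 3*j + 1) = (j + 1)*(j + 3)^2*(j^2 + 2*j + 1) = (j + 1)^2*(j + 3)^2*(j + 1)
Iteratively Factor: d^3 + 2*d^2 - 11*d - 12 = (d + 4)*(d^2 - 2*d - 3) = (d - 3)*(d + 4)*(d + 1)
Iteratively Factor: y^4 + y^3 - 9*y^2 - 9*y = (y)*(y^3 + y^2 - 9*y - 9) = y*(y + 1)*(y^2 - 9) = y*(y + 1)*(y + 3)*(y - 3)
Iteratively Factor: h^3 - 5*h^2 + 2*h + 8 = (h + 1)*(h^2 - 6*h + 8) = (h - 2)*(h + 1)*(h - 4)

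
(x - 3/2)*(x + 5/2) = x^2 + x - 15/4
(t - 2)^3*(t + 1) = t^4 - 5*t^3 + 6*t^2 + 4*t - 8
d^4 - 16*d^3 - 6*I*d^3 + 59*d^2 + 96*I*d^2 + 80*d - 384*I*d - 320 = (d - 8)^2*(d - 5*I)*(d - I)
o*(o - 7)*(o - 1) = o^3 - 8*o^2 + 7*o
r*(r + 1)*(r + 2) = r^3 + 3*r^2 + 2*r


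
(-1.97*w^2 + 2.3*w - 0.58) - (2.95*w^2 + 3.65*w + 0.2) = -4.92*w^2 - 1.35*w - 0.78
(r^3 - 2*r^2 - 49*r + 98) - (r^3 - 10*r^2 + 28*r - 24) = 8*r^2 - 77*r + 122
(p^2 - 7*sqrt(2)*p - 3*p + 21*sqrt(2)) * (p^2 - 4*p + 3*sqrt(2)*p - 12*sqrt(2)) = p^4 - 7*p^3 - 4*sqrt(2)*p^3 - 30*p^2 + 28*sqrt(2)*p^2 - 48*sqrt(2)*p + 294*p - 504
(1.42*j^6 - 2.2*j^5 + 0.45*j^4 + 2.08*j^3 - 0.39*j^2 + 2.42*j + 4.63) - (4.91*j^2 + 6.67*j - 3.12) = 1.42*j^6 - 2.2*j^5 + 0.45*j^4 + 2.08*j^3 - 5.3*j^2 - 4.25*j + 7.75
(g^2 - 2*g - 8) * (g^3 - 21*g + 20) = g^5 - 2*g^4 - 29*g^3 + 62*g^2 + 128*g - 160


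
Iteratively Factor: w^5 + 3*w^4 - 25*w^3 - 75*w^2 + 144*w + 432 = (w - 4)*(w^4 + 7*w^3 + 3*w^2 - 63*w - 108) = (w - 4)*(w + 3)*(w^3 + 4*w^2 - 9*w - 36) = (w - 4)*(w + 3)*(w + 4)*(w^2 - 9) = (w - 4)*(w - 3)*(w + 3)*(w + 4)*(w + 3)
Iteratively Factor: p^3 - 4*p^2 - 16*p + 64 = (p - 4)*(p^2 - 16) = (p - 4)*(p + 4)*(p - 4)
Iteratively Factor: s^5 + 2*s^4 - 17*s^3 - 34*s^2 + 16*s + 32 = (s - 1)*(s^4 + 3*s^3 - 14*s^2 - 48*s - 32) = (s - 1)*(s + 1)*(s^3 + 2*s^2 - 16*s - 32) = (s - 1)*(s + 1)*(s + 2)*(s^2 - 16) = (s - 4)*(s - 1)*(s + 1)*(s + 2)*(s + 4)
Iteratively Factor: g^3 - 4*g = (g + 2)*(g^2 - 2*g) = g*(g + 2)*(g - 2)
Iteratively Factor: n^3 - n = (n)*(n^2 - 1) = n*(n - 1)*(n + 1)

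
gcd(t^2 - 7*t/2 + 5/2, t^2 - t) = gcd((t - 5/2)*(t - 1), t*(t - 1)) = t - 1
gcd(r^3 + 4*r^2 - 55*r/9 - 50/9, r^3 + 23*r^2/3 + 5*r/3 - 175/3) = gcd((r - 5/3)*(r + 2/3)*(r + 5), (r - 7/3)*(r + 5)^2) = r + 5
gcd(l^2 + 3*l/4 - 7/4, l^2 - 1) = l - 1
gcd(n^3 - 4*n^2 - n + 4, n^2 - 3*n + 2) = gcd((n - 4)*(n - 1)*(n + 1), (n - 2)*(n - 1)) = n - 1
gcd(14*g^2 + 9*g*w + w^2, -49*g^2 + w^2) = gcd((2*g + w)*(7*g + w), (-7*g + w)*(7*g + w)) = 7*g + w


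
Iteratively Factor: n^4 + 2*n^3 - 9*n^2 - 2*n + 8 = (n + 4)*(n^3 - 2*n^2 - n + 2) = (n - 2)*(n + 4)*(n^2 - 1) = (n - 2)*(n - 1)*(n + 4)*(n + 1)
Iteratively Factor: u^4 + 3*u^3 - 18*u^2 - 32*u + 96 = (u - 2)*(u^3 + 5*u^2 - 8*u - 48) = (u - 3)*(u - 2)*(u^2 + 8*u + 16) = (u - 3)*(u - 2)*(u + 4)*(u + 4)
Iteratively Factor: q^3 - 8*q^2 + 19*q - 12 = (q - 3)*(q^2 - 5*q + 4) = (q - 3)*(q - 1)*(q - 4)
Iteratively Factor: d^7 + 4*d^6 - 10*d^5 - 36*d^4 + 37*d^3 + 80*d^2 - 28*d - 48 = (d - 2)*(d^6 + 6*d^5 + 2*d^4 - 32*d^3 - 27*d^2 + 26*d + 24) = (d - 2)*(d - 1)*(d^5 + 7*d^4 + 9*d^3 - 23*d^2 - 50*d - 24) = (d - 2)*(d - 1)*(d + 1)*(d^4 + 6*d^3 + 3*d^2 - 26*d - 24) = (d - 2)*(d - 1)*(d + 1)^2*(d^3 + 5*d^2 - 2*d - 24) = (d - 2)*(d - 1)*(d + 1)^2*(d + 3)*(d^2 + 2*d - 8) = (d - 2)^2*(d - 1)*(d + 1)^2*(d + 3)*(d + 4)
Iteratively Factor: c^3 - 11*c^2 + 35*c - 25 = (c - 5)*(c^2 - 6*c + 5) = (c - 5)^2*(c - 1)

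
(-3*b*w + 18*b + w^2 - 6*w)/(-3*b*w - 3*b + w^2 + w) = (w - 6)/(w + 1)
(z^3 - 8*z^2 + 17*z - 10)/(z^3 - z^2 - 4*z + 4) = (z - 5)/(z + 2)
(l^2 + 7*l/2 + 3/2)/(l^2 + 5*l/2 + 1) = (l + 3)/(l + 2)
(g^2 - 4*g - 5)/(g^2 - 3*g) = (g^2 - 4*g - 5)/(g*(g - 3))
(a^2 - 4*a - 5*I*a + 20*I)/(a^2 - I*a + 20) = (a - 4)/(a + 4*I)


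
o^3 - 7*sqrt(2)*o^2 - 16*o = o*(o - 8*sqrt(2))*(o + sqrt(2))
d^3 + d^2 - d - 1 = (d - 1)*(d + 1)^2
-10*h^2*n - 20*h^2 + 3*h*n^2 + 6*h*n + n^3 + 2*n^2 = (-2*h + n)*(5*h + n)*(n + 2)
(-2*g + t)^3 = -8*g^3 + 12*g^2*t - 6*g*t^2 + t^3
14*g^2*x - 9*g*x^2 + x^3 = x*(-7*g + x)*(-2*g + x)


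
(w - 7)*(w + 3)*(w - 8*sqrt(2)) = w^3 - 8*sqrt(2)*w^2 - 4*w^2 - 21*w + 32*sqrt(2)*w + 168*sqrt(2)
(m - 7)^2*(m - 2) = m^3 - 16*m^2 + 77*m - 98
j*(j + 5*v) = j^2 + 5*j*v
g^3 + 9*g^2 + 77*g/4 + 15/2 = (g + 1/2)*(g + 5/2)*(g + 6)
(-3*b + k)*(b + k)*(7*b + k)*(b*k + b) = -21*b^4*k - 21*b^4 - 17*b^3*k^2 - 17*b^3*k + 5*b^2*k^3 + 5*b^2*k^2 + b*k^4 + b*k^3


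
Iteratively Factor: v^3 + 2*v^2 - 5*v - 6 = (v - 2)*(v^2 + 4*v + 3) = (v - 2)*(v + 3)*(v + 1)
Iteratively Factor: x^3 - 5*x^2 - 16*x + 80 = (x - 5)*(x^2 - 16) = (x - 5)*(x + 4)*(x - 4)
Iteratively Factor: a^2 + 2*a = (a + 2)*(a)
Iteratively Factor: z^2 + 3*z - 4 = (z + 4)*(z - 1)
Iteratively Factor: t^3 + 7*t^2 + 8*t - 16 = (t - 1)*(t^2 + 8*t + 16) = (t - 1)*(t + 4)*(t + 4)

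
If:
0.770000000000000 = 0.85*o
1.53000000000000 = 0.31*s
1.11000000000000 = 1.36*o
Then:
No Solution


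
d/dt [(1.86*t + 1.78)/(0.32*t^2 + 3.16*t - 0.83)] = (0.5952*t^2 + 5.8776*t - (0.64*t + 3.16)*(1.86*t + 1.78) - 1.5438)/(0.32*t^2 + 3.16*t - 0.83)^2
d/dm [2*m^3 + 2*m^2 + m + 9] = 6*m^2 + 4*m + 1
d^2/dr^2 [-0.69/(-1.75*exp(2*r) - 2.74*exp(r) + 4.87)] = (0.69*(3.5*exp(r) + 2.74)*(7.0*exp(r) + 5.48)*exp(r) - (4.83*exp(r) + 1.8906)*(1.75*exp(2*r) + 2.74*exp(r) - 4.87))*exp(r)/(1.75*exp(2*r) + 2.74*exp(r) - 4.87)^3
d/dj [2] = 0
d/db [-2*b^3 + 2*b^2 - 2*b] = -6*b^2 + 4*b - 2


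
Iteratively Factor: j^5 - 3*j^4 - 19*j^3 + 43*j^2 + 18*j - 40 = (j - 2)*(j^4 - j^3 - 21*j^2 + j + 20) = (j - 2)*(j + 4)*(j^3 - 5*j^2 - j + 5) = (j - 2)*(j - 1)*(j + 4)*(j^2 - 4*j - 5) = (j - 2)*(j - 1)*(j + 1)*(j + 4)*(j - 5)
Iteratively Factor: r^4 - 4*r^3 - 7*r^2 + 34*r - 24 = (r - 1)*(r^3 - 3*r^2 - 10*r + 24) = (r - 4)*(r - 1)*(r^2 + r - 6) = (r - 4)*(r - 2)*(r - 1)*(r + 3)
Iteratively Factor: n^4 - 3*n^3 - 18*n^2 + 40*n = (n - 2)*(n^3 - n^2 - 20*n) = (n - 5)*(n - 2)*(n^2 + 4*n) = n*(n - 5)*(n - 2)*(n + 4)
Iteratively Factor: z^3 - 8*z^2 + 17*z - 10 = (z - 5)*(z^2 - 3*z + 2) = (z - 5)*(z - 1)*(z - 2)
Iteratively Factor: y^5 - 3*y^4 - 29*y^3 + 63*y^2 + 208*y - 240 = (y - 1)*(y^4 - 2*y^3 - 31*y^2 + 32*y + 240) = (y - 5)*(y - 1)*(y^3 + 3*y^2 - 16*y - 48) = (y - 5)*(y - 1)*(y + 4)*(y^2 - y - 12) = (y - 5)*(y - 1)*(y + 3)*(y + 4)*(y - 4)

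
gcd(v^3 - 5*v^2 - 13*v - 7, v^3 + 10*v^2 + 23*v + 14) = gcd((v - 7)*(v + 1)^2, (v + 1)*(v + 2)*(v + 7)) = v + 1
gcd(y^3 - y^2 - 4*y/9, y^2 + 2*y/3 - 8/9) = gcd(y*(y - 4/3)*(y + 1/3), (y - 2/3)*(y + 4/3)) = 1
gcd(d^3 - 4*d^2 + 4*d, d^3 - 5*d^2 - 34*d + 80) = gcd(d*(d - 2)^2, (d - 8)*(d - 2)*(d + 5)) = d - 2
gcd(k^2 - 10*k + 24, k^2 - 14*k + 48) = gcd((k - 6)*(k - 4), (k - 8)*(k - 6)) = k - 6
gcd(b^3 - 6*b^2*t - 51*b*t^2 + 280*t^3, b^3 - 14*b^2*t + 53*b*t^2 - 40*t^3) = b^2 - 13*b*t + 40*t^2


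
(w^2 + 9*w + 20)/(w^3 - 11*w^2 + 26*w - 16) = (w^2 + 9*w + 20)/(w^3 - 11*w^2 + 26*w - 16)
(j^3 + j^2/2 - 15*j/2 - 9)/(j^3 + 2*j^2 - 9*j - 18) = (j + 3/2)/(j + 3)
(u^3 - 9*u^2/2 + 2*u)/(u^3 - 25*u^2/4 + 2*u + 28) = 2*u*(2*u - 1)/(4*u^2 - 9*u - 28)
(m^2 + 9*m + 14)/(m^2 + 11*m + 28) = (m + 2)/(m + 4)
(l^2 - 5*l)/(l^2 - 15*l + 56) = l*(l - 5)/(l^2 - 15*l + 56)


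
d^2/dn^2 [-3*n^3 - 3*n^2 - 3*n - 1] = -18*n - 6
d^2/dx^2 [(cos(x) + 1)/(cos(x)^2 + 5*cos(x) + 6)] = (-9*(1 - cos(2*x))^2*cos(x) + (1 - cos(2*x))^2 + 23*cos(x) + 74*cos(2*x) + 15*cos(3*x) + 2*cos(5*x) - 18)/(4*(cos(x) + 2)^3*(cos(x) + 3)^3)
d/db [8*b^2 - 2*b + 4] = 16*b - 2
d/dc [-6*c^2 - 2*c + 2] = -12*c - 2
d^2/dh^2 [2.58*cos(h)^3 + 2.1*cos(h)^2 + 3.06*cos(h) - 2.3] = -4.995*cos(h) - 4.2*cos(2*h) - 5.805*cos(3*h)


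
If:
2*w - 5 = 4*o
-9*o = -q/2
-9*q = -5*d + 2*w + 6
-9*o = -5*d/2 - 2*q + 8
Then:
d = 65/22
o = 1/44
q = 9/22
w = 28/11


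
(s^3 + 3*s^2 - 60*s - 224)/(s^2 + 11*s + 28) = s - 8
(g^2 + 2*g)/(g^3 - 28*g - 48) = g/(g^2 - 2*g - 24)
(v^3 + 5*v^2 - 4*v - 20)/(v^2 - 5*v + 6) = (v^2 + 7*v + 10)/(v - 3)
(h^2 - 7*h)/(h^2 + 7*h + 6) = h*(h - 7)/(h^2 + 7*h + 6)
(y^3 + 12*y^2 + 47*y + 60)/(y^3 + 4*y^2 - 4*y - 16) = (y^2 + 8*y + 15)/(y^2 - 4)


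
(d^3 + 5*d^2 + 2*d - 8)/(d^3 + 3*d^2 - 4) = (d + 4)/(d + 2)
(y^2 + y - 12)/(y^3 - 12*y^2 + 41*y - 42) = (y + 4)/(y^2 - 9*y + 14)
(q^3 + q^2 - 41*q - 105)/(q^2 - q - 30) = (q^2 - 4*q - 21)/(q - 6)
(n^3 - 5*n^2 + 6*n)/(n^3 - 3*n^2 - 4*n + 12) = n/(n + 2)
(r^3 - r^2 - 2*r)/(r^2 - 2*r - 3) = r*(r - 2)/(r - 3)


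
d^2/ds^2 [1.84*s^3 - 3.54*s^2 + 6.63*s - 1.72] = 11.04*s - 7.08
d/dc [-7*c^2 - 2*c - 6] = -14*c - 2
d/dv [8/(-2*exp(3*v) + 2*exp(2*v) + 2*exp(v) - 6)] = (12*exp(2*v) - 8*exp(v) - 4)*exp(v)/(exp(3*v) - exp(2*v) - exp(v) + 3)^2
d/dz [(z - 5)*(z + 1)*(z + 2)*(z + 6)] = 4*z^3 + 12*z^2 - 50*z - 88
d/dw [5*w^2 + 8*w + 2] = 10*w + 8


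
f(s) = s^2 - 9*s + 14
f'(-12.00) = -33.00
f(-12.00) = 266.00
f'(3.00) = -3.00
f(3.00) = -4.00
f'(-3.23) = -15.46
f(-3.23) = 53.50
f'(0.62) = -7.76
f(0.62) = 8.80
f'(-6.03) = -21.06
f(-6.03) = 104.63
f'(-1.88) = -12.76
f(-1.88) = 34.45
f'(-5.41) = -19.82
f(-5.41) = 91.96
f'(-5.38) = -19.76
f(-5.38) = 91.36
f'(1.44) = -6.12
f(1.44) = 3.11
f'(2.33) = -4.34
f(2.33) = -1.54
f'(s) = 2*s - 9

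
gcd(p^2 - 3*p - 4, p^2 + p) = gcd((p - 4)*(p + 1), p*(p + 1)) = p + 1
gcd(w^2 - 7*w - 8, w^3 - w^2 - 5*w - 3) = w + 1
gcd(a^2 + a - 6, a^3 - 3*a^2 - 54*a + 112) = a - 2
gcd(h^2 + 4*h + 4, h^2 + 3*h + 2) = h + 2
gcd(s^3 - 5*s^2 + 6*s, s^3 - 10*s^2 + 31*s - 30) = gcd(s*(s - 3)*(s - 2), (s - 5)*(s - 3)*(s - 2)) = s^2 - 5*s + 6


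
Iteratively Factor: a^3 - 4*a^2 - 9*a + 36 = (a + 3)*(a^2 - 7*a + 12) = (a - 3)*(a + 3)*(a - 4)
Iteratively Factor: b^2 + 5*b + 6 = (b + 2)*(b + 3)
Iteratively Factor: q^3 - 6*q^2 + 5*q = (q)*(q^2 - 6*q + 5) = q*(q - 1)*(q - 5)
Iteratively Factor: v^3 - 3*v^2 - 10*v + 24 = (v - 4)*(v^2 + v - 6) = (v - 4)*(v + 3)*(v - 2)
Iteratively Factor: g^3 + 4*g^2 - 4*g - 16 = (g + 4)*(g^2 - 4) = (g - 2)*(g + 4)*(g + 2)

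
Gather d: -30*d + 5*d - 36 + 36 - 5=-25*d - 5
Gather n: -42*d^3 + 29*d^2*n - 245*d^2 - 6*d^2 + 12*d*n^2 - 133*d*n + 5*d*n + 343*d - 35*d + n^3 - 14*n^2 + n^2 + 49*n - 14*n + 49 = -42*d^3 - 251*d^2 + 308*d + n^3 + n^2*(12*d - 13) + n*(29*d^2 - 128*d + 35) + 49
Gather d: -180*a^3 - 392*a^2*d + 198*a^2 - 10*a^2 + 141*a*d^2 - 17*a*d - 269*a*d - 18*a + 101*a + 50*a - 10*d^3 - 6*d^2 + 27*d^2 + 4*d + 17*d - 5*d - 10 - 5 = -180*a^3 + 188*a^2 + 133*a - 10*d^3 + d^2*(141*a + 21) + d*(-392*a^2 - 286*a + 16) - 15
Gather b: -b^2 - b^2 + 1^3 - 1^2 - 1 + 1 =-2*b^2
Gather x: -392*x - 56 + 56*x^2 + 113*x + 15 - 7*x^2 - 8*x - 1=49*x^2 - 287*x - 42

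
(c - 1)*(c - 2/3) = c^2 - 5*c/3 + 2/3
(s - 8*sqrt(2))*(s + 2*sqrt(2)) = s^2 - 6*sqrt(2)*s - 32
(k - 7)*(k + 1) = k^2 - 6*k - 7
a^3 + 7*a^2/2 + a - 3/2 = (a - 1/2)*(a + 1)*(a + 3)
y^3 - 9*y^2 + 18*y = y*(y - 6)*(y - 3)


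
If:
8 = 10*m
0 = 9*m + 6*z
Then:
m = 4/5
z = -6/5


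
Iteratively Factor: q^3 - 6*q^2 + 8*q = (q - 4)*(q^2 - 2*q) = q*(q - 4)*(q - 2)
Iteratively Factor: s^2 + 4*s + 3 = (s + 1)*(s + 3)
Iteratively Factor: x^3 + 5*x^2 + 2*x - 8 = (x + 2)*(x^2 + 3*x - 4) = (x + 2)*(x + 4)*(x - 1)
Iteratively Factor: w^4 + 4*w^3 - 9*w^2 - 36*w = (w + 4)*(w^3 - 9*w) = w*(w + 4)*(w^2 - 9) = w*(w - 3)*(w + 4)*(w + 3)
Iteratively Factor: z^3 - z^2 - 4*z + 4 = (z - 1)*(z^2 - 4) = (z - 1)*(z + 2)*(z - 2)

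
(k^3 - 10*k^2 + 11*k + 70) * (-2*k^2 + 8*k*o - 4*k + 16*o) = -2*k^5 + 8*k^4*o + 16*k^4 - 64*k^3*o + 18*k^3 - 72*k^2*o - 184*k^2 + 736*k*o - 280*k + 1120*o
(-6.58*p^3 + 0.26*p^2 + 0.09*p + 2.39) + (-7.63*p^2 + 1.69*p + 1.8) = -6.58*p^3 - 7.37*p^2 + 1.78*p + 4.19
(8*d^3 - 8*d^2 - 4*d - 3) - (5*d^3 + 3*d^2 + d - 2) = 3*d^3 - 11*d^2 - 5*d - 1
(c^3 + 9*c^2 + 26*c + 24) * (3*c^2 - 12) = 3*c^5 + 27*c^4 + 66*c^3 - 36*c^2 - 312*c - 288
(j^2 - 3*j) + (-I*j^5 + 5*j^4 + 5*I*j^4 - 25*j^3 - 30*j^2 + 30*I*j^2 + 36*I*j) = -I*j^5 + 5*j^4 + 5*I*j^4 - 25*j^3 - 29*j^2 + 30*I*j^2 - 3*j + 36*I*j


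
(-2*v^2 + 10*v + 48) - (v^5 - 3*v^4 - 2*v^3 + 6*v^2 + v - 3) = -v^5 + 3*v^4 + 2*v^3 - 8*v^2 + 9*v + 51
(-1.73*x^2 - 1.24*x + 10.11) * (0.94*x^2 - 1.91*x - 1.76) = -1.6262*x^4 + 2.1387*x^3 + 14.9166*x^2 - 17.1277*x - 17.7936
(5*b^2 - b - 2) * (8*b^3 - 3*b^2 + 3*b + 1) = 40*b^5 - 23*b^4 + 2*b^3 + 8*b^2 - 7*b - 2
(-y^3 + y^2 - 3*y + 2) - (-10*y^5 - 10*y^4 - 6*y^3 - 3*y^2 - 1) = 10*y^5 + 10*y^4 + 5*y^3 + 4*y^2 - 3*y + 3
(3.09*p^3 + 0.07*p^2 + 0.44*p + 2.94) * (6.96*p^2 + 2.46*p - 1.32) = 21.5064*p^5 + 8.0886*p^4 - 0.8442*p^3 + 21.4524*p^2 + 6.6516*p - 3.8808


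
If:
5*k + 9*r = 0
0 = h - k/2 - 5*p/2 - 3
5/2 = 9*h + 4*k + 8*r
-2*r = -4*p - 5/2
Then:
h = 81/158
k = 1503/316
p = -615/316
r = -835/316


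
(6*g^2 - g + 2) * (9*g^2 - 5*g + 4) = 54*g^4 - 39*g^3 + 47*g^2 - 14*g + 8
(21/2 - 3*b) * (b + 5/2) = -3*b^2 + 3*b + 105/4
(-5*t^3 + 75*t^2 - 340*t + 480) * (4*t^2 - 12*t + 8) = -20*t^5 + 360*t^4 - 2300*t^3 + 6600*t^2 - 8480*t + 3840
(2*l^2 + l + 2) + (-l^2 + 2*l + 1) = l^2 + 3*l + 3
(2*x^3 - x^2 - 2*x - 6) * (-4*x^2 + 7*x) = -8*x^5 + 18*x^4 + x^3 + 10*x^2 - 42*x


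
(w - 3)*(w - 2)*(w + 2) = w^3 - 3*w^2 - 4*w + 12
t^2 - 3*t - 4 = (t - 4)*(t + 1)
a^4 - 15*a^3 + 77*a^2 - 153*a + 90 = (a - 6)*(a - 5)*(a - 3)*(a - 1)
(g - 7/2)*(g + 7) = g^2 + 7*g/2 - 49/2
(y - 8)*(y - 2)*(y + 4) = y^3 - 6*y^2 - 24*y + 64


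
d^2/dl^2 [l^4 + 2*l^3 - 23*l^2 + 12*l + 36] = 12*l^2 + 12*l - 46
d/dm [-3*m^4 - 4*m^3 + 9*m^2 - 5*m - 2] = -12*m^3 - 12*m^2 + 18*m - 5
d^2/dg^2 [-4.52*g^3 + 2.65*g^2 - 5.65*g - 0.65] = 5.3 - 27.12*g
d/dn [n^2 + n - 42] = 2*n + 1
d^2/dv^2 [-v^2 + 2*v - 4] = -2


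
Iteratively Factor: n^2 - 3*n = (n)*(n - 3)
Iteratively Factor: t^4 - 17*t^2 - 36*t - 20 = (t + 1)*(t^3 - t^2 - 16*t - 20) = (t + 1)*(t + 2)*(t^2 - 3*t - 10) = (t - 5)*(t + 1)*(t + 2)*(t + 2)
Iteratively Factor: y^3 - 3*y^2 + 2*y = (y - 1)*(y^2 - 2*y) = (y - 2)*(y - 1)*(y)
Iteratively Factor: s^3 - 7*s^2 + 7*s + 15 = (s + 1)*(s^2 - 8*s + 15) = (s - 5)*(s + 1)*(s - 3)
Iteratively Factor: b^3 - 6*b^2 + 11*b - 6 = (b - 1)*(b^2 - 5*b + 6) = (b - 2)*(b - 1)*(b - 3)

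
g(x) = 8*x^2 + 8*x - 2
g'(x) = 16*x + 8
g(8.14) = 593.20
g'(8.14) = 138.24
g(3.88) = 149.48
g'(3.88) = 70.08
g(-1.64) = 6.40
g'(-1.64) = -18.24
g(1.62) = 31.96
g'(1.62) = 33.92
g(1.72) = 35.43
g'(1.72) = 35.52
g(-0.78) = -3.37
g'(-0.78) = -4.48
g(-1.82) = 9.94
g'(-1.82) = -21.12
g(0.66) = 6.76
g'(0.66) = 18.56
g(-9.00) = 574.00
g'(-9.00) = -136.00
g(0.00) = -2.00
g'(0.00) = 8.00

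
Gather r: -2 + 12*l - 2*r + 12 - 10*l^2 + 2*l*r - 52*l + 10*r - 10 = -10*l^2 - 40*l + r*(2*l + 8)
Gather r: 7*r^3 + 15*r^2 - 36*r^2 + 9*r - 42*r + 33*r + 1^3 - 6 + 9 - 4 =7*r^3 - 21*r^2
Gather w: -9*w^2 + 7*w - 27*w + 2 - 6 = -9*w^2 - 20*w - 4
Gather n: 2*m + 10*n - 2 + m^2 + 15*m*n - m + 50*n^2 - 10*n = m^2 + 15*m*n + m + 50*n^2 - 2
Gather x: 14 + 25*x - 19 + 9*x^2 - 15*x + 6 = 9*x^2 + 10*x + 1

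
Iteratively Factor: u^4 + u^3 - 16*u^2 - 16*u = (u - 4)*(u^3 + 5*u^2 + 4*u) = (u - 4)*(u + 1)*(u^2 + 4*u) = (u - 4)*(u + 1)*(u + 4)*(u)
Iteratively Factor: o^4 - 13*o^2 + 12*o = (o)*(o^3 - 13*o + 12) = o*(o - 1)*(o^2 + o - 12) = o*(o - 1)*(o + 4)*(o - 3)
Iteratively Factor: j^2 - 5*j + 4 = (j - 1)*(j - 4)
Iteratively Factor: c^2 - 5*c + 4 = (c - 4)*(c - 1)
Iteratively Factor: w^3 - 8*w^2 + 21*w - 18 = (w - 3)*(w^2 - 5*w + 6) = (w - 3)^2*(w - 2)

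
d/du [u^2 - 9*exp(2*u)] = 2*u - 18*exp(2*u)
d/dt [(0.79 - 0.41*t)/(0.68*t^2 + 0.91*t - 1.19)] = (0.2788*t^2 - 1.0744*t - 0.231)/(0.4624*t^4 + 1.2376*t^3 - 0.7903*t^2 - 2.1658*t + 1.4161)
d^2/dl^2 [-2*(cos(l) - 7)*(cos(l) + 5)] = -4*cos(l) + 4*cos(2*l)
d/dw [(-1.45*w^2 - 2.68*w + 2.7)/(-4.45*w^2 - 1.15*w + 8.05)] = (-10.2585*w^2 + 0.684999999999999*w - 18.469)/(19.8025*w^4 + 10.235*w^3 - 70.3225*w^2 - 18.515*w + 64.8025)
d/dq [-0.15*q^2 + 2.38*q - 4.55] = 2.38 - 0.3*q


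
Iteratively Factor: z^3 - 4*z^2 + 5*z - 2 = (z - 1)*(z^2 - 3*z + 2) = (z - 1)^2*(z - 2)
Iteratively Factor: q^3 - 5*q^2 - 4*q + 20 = (q + 2)*(q^2 - 7*q + 10) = (q - 2)*(q + 2)*(q - 5)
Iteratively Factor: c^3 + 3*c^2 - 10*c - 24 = (c + 2)*(c^2 + c - 12) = (c + 2)*(c + 4)*(c - 3)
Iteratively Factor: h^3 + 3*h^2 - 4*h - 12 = (h + 3)*(h^2 - 4) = (h - 2)*(h + 3)*(h + 2)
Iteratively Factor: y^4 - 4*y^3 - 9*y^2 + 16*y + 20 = (y + 1)*(y^3 - 5*y^2 - 4*y + 20) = (y - 5)*(y + 1)*(y^2 - 4) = (y - 5)*(y + 1)*(y + 2)*(y - 2)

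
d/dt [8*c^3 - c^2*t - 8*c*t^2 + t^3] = -c^2 - 16*c*t + 3*t^2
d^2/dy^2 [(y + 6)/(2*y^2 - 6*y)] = (-3*y*(y - 3)*(y + 1) + (y + 6)*(2*y - 3)^2)/(y^3*(y - 3)^3)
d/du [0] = 0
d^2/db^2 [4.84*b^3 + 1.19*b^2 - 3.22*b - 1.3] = 29.04*b + 2.38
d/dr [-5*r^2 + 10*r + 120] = 10 - 10*r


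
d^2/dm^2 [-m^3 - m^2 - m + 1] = -6*m - 2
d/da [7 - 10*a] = -10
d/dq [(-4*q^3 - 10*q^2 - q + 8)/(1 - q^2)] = (4*q^4 - 13*q^2 - 4*q - 1)/(q^4 - 2*q^2 + 1)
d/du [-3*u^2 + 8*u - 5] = 8 - 6*u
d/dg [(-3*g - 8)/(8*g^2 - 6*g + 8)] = 2*(3*g^2 + 16*g - 9)/(16*g^4 - 24*g^3 + 41*g^2 - 24*g + 16)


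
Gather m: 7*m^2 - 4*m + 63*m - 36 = 7*m^2 + 59*m - 36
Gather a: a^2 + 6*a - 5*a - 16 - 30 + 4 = a^2 + a - 42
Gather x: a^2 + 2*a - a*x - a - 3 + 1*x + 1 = a^2 + a + x*(1 - a) - 2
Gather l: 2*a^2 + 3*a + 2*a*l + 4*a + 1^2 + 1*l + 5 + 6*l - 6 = 2*a^2 + 7*a + l*(2*a + 7)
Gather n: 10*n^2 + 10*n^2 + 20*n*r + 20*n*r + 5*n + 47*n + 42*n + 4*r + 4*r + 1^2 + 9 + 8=20*n^2 + n*(40*r + 94) + 8*r + 18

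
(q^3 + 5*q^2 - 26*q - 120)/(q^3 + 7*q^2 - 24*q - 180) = (q + 4)/(q + 6)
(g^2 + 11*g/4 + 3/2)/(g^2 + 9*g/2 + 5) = (4*g + 3)/(2*(2*g + 5))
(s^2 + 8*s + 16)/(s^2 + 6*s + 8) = (s + 4)/(s + 2)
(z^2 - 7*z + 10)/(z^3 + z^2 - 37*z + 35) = (z - 2)/(z^2 + 6*z - 7)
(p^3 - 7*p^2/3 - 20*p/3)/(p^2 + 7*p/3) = (3*p^2 - 7*p - 20)/(3*p + 7)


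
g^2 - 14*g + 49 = (g - 7)^2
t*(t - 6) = t^2 - 6*t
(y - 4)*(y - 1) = y^2 - 5*y + 4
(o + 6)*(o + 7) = o^2 + 13*o + 42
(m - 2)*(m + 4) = m^2 + 2*m - 8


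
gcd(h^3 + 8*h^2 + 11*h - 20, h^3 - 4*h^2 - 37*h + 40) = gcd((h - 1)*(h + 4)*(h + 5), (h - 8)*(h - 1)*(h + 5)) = h^2 + 4*h - 5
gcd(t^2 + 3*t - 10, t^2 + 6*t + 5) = t + 5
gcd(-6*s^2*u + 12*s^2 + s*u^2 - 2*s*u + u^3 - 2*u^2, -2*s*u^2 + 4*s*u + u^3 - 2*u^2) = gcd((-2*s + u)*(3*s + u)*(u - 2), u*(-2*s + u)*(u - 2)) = 2*s*u - 4*s - u^2 + 2*u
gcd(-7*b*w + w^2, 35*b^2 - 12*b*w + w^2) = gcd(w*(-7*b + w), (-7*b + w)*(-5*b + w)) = -7*b + w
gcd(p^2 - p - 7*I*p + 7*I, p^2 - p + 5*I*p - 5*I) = p - 1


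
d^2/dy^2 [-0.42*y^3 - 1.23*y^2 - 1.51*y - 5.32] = -2.52*y - 2.46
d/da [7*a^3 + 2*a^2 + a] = 21*a^2 + 4*a + 1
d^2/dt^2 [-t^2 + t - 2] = -2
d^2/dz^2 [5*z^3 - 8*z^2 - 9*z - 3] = 30*z - 16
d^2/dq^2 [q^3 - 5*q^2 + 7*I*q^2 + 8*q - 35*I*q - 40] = 6*q - 10 + 14*I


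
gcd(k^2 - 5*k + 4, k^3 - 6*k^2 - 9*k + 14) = k - 1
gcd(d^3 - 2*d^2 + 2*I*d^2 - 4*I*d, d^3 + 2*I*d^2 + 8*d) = d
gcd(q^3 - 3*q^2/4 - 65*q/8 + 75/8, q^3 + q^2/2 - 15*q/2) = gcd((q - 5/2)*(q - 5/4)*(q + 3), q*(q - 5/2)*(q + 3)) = q^2 + q/2 - 15/2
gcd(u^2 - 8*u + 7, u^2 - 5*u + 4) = u - 1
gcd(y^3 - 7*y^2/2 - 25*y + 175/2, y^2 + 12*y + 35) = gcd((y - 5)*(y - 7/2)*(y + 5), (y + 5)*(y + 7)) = y + 5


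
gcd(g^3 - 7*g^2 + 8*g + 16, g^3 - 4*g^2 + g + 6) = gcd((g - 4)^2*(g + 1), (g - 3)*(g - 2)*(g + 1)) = g + 1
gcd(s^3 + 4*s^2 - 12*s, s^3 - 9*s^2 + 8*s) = s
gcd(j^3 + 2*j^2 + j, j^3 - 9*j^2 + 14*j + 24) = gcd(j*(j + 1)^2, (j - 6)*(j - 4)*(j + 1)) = j + 1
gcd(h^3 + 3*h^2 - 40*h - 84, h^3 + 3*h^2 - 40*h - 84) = h^3 + 3*h^2 - 40*h - 84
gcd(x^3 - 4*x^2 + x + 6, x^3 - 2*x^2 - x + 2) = x^2 - x - 2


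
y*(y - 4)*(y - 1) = y^3 - 5*y^2 + 4*y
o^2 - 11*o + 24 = (o - 8)*(o - 3)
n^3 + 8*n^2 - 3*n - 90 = (n - 3)*(n + 5)*(n + 6)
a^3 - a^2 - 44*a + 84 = (a - 6)*(a - 2)*(a + 7)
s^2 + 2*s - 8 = (s - 2)*(s + 4)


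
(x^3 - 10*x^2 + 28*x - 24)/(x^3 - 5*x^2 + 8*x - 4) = (x - 6)/(x - 1)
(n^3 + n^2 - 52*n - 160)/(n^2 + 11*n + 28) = (n^2 - 3*n - 40)/(n + 7)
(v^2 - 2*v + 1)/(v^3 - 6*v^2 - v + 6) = (v - 1)/(v^2 - 5*v - 6)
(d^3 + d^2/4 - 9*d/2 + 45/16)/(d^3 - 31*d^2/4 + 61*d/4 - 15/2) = (d^2 + d - 15/4)/(d^2 - 7*d + 10)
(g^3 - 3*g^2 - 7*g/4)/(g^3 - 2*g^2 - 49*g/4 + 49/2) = g*(2*g + 1)/(2*g^2 + 3*g - 14)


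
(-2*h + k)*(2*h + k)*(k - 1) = -4*h^2*k + 4*h^2 + k^3 - k^2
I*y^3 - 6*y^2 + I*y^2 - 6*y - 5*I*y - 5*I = (y + I)*(y + 5*I)*(I*y + I)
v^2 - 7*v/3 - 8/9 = (v - 8/3)*(v + 1/3)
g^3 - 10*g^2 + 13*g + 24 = (g - 8)*(g - 3)*(g + 1)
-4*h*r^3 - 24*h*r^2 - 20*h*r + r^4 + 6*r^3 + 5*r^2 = r*(-4*h + r)*(r + 1)*(r + 5)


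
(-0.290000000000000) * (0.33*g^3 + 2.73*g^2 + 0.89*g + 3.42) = -0.0957*g^3 - 0.7917*g^2 - 0.2581*g - 0.9918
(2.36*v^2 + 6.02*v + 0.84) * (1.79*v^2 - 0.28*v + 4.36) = 4.2244*v^4 + 10.115*v^3 + 10.1076*v^2 + 26.012*v + 3.6624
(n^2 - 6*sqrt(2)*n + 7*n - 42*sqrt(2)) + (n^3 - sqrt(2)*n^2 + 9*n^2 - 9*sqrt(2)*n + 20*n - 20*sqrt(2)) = n^3 - sqrt(2)*n^2 + 10*n^2 - 15*sqrt(2)*n + 27*n - 62*sqrt(2)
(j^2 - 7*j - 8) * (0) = 0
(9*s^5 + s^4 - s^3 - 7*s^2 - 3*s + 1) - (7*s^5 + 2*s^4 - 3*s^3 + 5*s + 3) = 2*s^5 - s^4 + 2*s^3 - 7*s^2 - 8*s - 2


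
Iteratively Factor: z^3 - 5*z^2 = (z)*(z^2 - 5*z) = z^2*(z - 5)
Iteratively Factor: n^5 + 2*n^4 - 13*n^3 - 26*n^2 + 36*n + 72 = (n + 3)*(n^4 - n^3 - 10*n^2 + 4*n + 24) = (n - 3)*(n + 3)*(n^3 + 2*n^2 - 4*n - 8) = (n - 3)*(n + 2)*(n + 3)*(n^2 - 4) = (n - 3)*(n + 2)^2*(n + 3)*(n - 2)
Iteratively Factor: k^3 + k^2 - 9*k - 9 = (k - 3)*(k^2 + 4*k + 3) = (k - 3)*(k + 1)*(k + 3)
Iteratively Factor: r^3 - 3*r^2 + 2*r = (r - 1)*(r^2 - 2*r) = (r - 2)*(r - 1)*(r)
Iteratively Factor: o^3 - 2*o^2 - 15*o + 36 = (o + 4)*(o^2 - 6*o + 9) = (o - 3)*(o + 4)*(o - 3)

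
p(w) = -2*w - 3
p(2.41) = -7.82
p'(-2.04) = -2.00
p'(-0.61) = -2.00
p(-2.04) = 1.08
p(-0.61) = -1.78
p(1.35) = -5.70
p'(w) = -2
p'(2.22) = -2.00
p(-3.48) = 3.96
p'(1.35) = -2.00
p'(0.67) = -2.00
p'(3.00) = -2.00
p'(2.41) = -2.00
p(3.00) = -9.00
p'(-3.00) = -2.00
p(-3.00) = 3.00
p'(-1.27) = -2.00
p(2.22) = -7.44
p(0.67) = -4.34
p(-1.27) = -0.46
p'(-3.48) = -2.00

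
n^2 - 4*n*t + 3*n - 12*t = (n + 3)*(n - 4*t)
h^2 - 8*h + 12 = (h - 6)*(h - 2)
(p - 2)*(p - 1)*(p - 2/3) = p^3 - 11*p^2/3 + 4*p - 4/3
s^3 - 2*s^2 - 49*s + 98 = (s - 7)*(s - 2)*(s + 7)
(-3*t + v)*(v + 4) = -3*t*v - 12*t + v^2 + 4*v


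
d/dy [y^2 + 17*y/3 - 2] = 2*y + 17/3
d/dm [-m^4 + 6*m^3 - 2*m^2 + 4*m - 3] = -4*m^3 + 18*m^2 - 4*m + 4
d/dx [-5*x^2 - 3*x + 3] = -10*x - 3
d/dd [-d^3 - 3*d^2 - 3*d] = -3*d^2 - 6*d - 3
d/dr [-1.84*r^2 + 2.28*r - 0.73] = 2.28 - 3.68*r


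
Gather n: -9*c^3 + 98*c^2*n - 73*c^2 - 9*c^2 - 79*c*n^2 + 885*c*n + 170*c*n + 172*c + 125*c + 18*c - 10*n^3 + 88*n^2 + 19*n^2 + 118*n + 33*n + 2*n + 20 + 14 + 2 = -9*c^3 - 82*c^2 + 315*c - 10*n^3 + n^2*(107 - 79*c) + n*(98*c^2 + 1055*c + 153) + 36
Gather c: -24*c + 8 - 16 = -24*c - 8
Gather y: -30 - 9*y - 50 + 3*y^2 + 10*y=3*y^2 + y - 80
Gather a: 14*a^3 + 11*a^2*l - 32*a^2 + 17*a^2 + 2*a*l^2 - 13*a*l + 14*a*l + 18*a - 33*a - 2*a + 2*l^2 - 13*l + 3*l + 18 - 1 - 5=14*a^3 + a^2*(11*l - 15) + a*(2*l^2 + l - 17) + 2*l^2 - 10*l + 12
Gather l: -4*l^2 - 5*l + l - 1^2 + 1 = -4*l^2 - 4*l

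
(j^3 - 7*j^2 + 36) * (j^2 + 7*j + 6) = j^5 - 43*j^3 - 6*j^2 + 252*j + 216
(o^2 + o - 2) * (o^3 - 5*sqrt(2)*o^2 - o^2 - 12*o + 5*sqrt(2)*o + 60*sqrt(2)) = o^5 - 5*sqrt(2)*o^4 - 15*o^3 - 10*o^2 + 75*sqrt(2)*o^2 + 24*o + 50*sqrt(2)*o - 120*sqrt(2)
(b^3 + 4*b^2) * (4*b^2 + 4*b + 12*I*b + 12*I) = 4*b^5 + 20*b^4 + 12*I*b^4 + 16*b^3 + 60*I*b^3 + 48*I*b^2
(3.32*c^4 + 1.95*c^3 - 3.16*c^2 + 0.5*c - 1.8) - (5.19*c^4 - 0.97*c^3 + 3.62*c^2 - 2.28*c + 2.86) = -1.87*c^4 + 2.92*c^3 - 6.78*c^2 + 2.78*c - 4.66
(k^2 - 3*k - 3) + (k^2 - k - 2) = 2*k^2 - 4*k - 5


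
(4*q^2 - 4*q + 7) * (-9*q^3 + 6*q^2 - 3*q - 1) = -36*q^5 + 60*q^4 - 99*q^3 + 50*q^2 - 17*q - 7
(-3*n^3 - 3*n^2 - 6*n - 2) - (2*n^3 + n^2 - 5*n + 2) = -5*n^3 - 4*n^2 - n - 4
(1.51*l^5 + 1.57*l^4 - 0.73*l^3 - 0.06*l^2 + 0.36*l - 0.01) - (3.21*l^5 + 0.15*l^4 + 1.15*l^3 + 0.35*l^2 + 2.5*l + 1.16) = -1.7*l^5 + 1.42*l^4 - 1.88*l^3 - 0.41*l^2 - 2.14*l - 1.17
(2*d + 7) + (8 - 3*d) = 15 - d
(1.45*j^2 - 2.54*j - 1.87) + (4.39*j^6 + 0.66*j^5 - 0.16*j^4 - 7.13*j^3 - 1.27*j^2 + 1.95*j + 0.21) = 4.39*j^6 + 0.66*j^5 - 0.16*j^4 - 7.13*j^3 + 0.18*j^2 - 0.59*j - 1.66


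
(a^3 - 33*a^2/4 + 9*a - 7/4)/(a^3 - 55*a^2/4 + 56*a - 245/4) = (4*a^2 - 5*a + 1)/(4*a^2 - 27*a + 35)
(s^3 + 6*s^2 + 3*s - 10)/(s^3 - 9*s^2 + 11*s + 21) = (s^3 + 6*s^2 + 3*s - 10)/(s^3 - 9*s^2 + 11*s + 21)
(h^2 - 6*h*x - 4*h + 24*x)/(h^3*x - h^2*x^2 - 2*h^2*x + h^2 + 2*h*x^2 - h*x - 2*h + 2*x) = (h^2 - 6*h*x - 4*h + 24*x)/(h^3*x - h^2*x^2 - 2*h^2*x + h^2 + 2*h*x^2 - h*x - 2*h + 2*x)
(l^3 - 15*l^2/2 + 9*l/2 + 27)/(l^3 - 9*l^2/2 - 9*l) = (l - 3)/l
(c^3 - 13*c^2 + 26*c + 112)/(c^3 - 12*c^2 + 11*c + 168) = (c + 2)/(c + 3)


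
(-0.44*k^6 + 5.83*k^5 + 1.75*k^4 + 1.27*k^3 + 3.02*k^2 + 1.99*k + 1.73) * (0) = 0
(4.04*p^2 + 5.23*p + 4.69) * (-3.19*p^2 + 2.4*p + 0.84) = -12.8876*p^4 - 6.9877*p^3 + 0.984499999999999*p^2 + 15.6492*p + 3.9396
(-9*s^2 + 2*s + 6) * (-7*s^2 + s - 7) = 63*s^4 - 23*s^3 + 23*s^2 - 8*s - 42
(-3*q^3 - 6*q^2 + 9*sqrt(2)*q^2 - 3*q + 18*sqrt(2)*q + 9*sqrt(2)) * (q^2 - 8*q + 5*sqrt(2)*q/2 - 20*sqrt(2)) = -3*q^5 + 3*sqrt(2)*q^4/2 + 18*q^4 - 9*sqrt(2)*q^3 + 90*q^3 - 246*q^2 - 45*sqrt(2)*q^2/2 - 675*q - 12*sqrt(2)*q - 360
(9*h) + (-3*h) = 6*h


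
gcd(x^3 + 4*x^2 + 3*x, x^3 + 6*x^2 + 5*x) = x^2 + x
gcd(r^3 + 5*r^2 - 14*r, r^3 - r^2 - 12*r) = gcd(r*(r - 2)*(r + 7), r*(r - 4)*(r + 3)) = r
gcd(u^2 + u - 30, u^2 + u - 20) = 1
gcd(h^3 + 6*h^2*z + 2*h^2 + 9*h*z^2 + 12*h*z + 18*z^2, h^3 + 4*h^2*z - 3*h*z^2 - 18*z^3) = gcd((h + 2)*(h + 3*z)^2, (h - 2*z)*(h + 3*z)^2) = h^2 + 6*h*z + 9*z^2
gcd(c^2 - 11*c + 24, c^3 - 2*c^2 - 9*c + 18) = c - 3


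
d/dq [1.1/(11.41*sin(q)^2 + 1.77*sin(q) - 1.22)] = -(25.102*sin(q) + 1.947)*cos(q)/(11.41*sin(q)^2 + 1.77*sin(q) - 1.22)^2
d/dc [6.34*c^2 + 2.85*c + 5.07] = 12.68*c + 2.85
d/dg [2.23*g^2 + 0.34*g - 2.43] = 4.46*g + 0.34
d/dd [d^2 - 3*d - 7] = 2*d - 3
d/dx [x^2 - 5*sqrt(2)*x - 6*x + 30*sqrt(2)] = 2*x - 5*sqrt(2) - 6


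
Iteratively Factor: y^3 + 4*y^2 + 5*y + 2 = (y + 2)*(y^2 + 2*y + 1) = (y + 1)*(y + 2)*(y + 1)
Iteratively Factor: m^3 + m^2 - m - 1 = (m + 1)*(m^2 - 1) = (m - 1)*(m + 1)*(m + 1)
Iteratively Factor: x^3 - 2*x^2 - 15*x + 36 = (x - 3)*(x^2 + x - 12) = (x - 3)^2*(x + 4)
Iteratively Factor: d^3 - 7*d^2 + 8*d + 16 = (d - 4)*(d^2 - 3*d - 4) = (d - 4)*(d + 1)*(d - 4)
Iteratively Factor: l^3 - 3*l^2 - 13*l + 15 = (l - 1)*(l^2 - 2*l - 15) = (l - 5)*(l - 1)*(l + 3)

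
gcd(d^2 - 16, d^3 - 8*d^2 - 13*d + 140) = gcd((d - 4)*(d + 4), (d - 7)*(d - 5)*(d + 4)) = d + 4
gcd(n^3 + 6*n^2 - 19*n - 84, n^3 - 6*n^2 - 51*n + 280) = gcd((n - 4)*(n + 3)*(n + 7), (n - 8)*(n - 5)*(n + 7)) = n + 7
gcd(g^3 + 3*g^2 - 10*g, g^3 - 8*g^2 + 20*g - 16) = g - 2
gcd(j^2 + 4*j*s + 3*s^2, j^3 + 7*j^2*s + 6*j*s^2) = j + s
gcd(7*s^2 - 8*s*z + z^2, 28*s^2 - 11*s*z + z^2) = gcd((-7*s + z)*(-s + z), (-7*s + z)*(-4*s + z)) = -7*s + z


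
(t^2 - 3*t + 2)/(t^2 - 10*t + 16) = (t - 1)/(t - 8)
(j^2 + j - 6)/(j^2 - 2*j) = (j + 3)/j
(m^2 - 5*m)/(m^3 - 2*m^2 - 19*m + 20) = m/(m^2 + 3*m - 4)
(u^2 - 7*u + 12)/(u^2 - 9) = (u - 4)/(u + 3)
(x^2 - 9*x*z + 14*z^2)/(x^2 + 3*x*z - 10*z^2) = (x - 7*z)/(x + 5*z)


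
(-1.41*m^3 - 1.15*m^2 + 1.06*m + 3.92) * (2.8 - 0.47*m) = 0.6627*m^4 - 3.4075*m^3 - 3.7182*m^2 + 1.1256*m + 10.976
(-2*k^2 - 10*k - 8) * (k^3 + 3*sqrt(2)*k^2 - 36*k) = -2*k^5 - 10*k^4 - 6*sqrt(2)*k^4 - 30*sqrt(2)*k^3 + 64*k^3 - 24*sqrt(2)*k^2 + 360*k^2 + 288*k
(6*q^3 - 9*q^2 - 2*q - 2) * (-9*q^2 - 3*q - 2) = -54*q^5 + 63*q^4 + 33*q^3 + 42*q^2 + 10*q + 4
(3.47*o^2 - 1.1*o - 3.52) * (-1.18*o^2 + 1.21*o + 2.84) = -4.0946*o^4 + 5.4967*o^3 + 12.6774*o^2 - 7.3832*o - 9.9968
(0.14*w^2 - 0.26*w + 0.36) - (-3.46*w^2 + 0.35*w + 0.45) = 3.6*w^2 - 0.61*w - 0.09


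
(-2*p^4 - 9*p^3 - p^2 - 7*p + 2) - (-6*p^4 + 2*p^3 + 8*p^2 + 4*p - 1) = 4*p^4 - 11*p^3 - 9*p^2 - 11*p + 3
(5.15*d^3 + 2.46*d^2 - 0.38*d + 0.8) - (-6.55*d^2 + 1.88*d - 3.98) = 5.15*d^3 + 9.01*d^2 - 2.26*d + 4.78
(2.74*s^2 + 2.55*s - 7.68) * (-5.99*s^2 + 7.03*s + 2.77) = -16.4126*s^4 + 3.9877*s^3 + 71.5195*s^2 - 46.9269*s - 21.2736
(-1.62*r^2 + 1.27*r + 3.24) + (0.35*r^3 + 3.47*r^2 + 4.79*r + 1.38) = 0.35*r^3 + 1.85*r^2 + 6.06*r + 4.62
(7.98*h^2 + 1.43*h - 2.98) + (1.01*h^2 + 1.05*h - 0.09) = 8.99*h^2 + 2.48*h - 3.07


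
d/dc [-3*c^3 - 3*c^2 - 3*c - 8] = -9*c^2 - 6*c - 3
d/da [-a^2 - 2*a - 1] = -2*a - 2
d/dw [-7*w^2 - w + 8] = -14*w - 1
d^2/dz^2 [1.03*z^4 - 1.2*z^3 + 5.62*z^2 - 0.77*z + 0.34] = 12.36*z^2 - 7.2*z + 11.24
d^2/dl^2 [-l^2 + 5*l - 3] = -2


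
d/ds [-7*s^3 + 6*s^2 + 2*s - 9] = -21*s^2 + 12*s + 2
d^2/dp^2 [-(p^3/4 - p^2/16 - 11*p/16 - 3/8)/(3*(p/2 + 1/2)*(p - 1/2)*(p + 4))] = (38*p^3 - 12*p^2 + 186*p + 209)/(3*(8*p^6 + 84*p^5 + 246*p^4 + 7*p^3 - 492*p^2 + 336*p - 64))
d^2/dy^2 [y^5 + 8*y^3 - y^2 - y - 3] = 20*y^3 + 48*y - 2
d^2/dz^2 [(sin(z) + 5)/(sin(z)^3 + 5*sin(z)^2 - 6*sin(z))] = 2*(-2*sin(z)^3 - 32*sin(z)^2 - 191*sin(z) - 381 + 75/sin(z) + 270/sin(z)^2 - 180/sin(z)^3)/((sin(z) - 1)^2*(sin(z) + 6)^3)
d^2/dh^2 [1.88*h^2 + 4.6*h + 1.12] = 3.76000000000000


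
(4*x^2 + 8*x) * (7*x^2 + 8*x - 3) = 28*x^4 + 88*x^3 + 52*x^2 - 24*x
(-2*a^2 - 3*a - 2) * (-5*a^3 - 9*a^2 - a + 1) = 10*a^5 + 33*a^4 + 39*a^3 + 19*a^2 - a - 2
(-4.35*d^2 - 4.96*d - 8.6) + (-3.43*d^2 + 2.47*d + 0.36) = -7.78*d^2 - 2.49*d - 8.24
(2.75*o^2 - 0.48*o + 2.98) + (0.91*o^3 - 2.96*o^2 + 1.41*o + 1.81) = 0.91*o^3 - 0.21*o^2 + 0.93*o + 4.79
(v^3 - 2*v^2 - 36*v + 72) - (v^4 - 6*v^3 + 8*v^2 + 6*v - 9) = -v^4 + 7*v^3 - 10*v^2 - 42*v + 81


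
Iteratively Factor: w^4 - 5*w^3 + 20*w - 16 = (w - 1)*(w^3 - 4*w^2 - 4*w + 16) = (w - 1)*(w + 2)*(w^2 - 6*w + 8) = (w - 4)*(w - 1)*(w + 2)*(w - 2)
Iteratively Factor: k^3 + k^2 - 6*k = (k - 2)*(k^2 + 3*k) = (k - 2)*(k + 3)*(k)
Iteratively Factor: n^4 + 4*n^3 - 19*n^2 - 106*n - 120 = (n + 2)*(n^3 + 2*n^2 - 23*n - 60) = (n + 2)*(n + 4)*(n^2 - 2*n - 15) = (n + 2)*(n + 3)*(n + 4)*(n - 5)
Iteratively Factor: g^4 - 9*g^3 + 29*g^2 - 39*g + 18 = (g - 1)*(g^3 - 8*g^2 + 21*g - 18) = (g - 3)*(g - 1)*(g^2 - 5*g + 6) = (g - 3)^2*(g - 1)*(g - 2)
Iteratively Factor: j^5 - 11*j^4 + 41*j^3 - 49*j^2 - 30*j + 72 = (j - 3)*(j^4 - 8*j^3 + 17*j^2 + 2*j - 24) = (j - 3)*(j - 2)*(j^3 - 6*j^2 + 5*j + 12) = (j - 3)*(j - 2)*(j + 1)*(j^2 - 7*j + 12) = (j - 3)^2*(j - 2)*(j + 1)*(j - 4)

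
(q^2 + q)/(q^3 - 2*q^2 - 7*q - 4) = q/(q^2 - 3*q - 4)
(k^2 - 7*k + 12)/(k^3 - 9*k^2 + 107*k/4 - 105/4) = 4*(k - 4)/(4*k^2 - 24*k + 35)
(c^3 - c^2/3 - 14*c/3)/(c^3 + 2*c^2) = (c - 7/3)/c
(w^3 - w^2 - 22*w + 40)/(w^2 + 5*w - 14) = (w^2 + w - 20)/(w + 7)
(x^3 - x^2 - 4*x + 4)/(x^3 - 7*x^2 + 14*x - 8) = (x + 2)/(x - 4)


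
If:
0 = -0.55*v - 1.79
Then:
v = -3.25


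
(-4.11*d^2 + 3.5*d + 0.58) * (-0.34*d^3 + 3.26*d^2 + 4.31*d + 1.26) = 1.3974*d^5 - 14.5886*d^4 - 6.5013*d^3 + 11.7972*d^2 + 6.9098*d + 0.7308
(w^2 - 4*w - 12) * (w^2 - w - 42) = w^4 - 5*w^3 - 50*w^2 + 180*w + 504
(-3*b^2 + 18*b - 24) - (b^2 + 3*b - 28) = -4*b^2 + 15*b + 4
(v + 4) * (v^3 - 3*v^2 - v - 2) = v^4 + v^3 - 13*v^2 - 6*v - 8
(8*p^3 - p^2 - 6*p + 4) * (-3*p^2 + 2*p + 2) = -24*p^5 + 19*p^4 + 32*p^3 - 26*p^2 - 4*p + 8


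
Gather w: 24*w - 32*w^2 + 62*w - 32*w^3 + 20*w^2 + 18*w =-32*w^3 - 12*w^2 + 104*w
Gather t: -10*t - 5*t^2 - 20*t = -5*t^2 - 30*t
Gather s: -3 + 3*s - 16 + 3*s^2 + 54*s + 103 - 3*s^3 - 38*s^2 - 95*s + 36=-3*s^3 - 35*s^2 - 38*s + 120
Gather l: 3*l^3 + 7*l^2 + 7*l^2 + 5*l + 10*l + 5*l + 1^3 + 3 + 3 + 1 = 3*l^3 + 14*l^2 + 20*l + 8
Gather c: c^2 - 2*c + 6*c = c^2 + 4*c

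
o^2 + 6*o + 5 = (o + 1)*(o + 5)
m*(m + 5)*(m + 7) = m^3 + 12*m^2 + 35*m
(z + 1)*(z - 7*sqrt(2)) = z^2 - 7*sqrt(2)*z + z - 7*sqrt(2)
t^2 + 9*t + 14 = (t + 2)*(t + 7)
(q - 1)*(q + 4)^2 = q^3 + 7*q^2 + 8*q - 16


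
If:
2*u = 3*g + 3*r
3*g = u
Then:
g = u/3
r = u/3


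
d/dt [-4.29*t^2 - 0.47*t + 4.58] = -8.58*t - 0.47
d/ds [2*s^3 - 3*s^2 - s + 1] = 6*s^2 - 6*s - 1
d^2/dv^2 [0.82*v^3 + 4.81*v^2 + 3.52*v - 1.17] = 4.92*v + 9.62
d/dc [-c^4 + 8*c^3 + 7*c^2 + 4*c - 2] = -4*c^3 + 24*c^2 + 14*c + 4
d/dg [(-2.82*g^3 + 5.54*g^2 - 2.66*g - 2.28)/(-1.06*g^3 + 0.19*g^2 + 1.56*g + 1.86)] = (5.3366*g^4 - 14.4376*g^3 - 13.8382*g^2 + 21.4752*g - 1.3908)/(1.1236*g^6 - 0.4028*g^5 - 3.2711*g^4 - 3.3504*g^3 + 3.1404*g^2 + 5.8032*g + 3.4596)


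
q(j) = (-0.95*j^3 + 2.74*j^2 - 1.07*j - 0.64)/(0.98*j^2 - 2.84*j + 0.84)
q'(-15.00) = -0.97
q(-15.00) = 14.54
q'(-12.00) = -0.97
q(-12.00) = 11.64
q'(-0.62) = -1.27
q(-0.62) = 0.44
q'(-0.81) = -1.17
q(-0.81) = 0.67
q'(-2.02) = -1.00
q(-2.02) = 1.94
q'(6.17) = -0.93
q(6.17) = -6.11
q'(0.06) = -5.29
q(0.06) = -1.03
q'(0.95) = -1.60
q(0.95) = -0.00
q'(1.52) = -0.63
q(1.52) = -0.60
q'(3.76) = -0.56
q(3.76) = -4.09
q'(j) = (2.84 - 1.96*j)*(-0.95*j^3 + 2.74*j^2 - 1.07*j - 0.64)/(0.98*j^2 - 2.84*j + 0.84)^2 + (-2.85*j^2 + 5.48*j - 1.07)/(0.98*j^2 - 2.84*j + 0.84)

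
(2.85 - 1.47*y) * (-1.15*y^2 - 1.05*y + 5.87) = 1.6905*y^3 - 1.734*y^2 - 11.6214*y + 16.7295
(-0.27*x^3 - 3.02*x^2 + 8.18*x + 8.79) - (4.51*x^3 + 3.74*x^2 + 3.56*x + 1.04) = -4.78*x^3 - 6.76*x^2 + 4.62*x + 7.75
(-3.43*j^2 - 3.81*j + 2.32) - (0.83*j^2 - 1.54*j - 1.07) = -4.26*j^2 - 2.27*j + 3.39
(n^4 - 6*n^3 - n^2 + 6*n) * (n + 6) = n^5 - 37*n^3 + 36*n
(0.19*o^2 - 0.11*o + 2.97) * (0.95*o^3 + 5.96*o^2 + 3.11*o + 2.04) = 0.1805*o^5 + 1.0279*o^4 + 2.7568*o^3 + 17.7467*o^2 + 9.0123*o + 6.0588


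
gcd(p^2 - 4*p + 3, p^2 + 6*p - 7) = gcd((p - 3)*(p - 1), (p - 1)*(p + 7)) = p - 1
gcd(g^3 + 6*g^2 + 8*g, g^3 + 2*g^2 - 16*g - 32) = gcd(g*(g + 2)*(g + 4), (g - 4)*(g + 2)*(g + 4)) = g^2 + 6*g + 8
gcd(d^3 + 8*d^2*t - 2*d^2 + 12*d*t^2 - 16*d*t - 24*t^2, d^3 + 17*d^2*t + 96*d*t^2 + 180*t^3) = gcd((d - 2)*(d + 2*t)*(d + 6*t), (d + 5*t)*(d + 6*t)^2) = d + 6*t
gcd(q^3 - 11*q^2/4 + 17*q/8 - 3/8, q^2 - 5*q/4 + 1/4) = q^2 - 5*q/4 + 1/4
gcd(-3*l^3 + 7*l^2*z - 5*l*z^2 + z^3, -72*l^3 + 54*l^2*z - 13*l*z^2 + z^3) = -3*l + z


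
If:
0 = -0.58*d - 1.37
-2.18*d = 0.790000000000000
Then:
No Solution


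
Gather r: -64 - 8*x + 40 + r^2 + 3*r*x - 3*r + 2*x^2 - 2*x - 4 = r^2 + r*(3*x - 3) + 2*x^2 - 10*x - 28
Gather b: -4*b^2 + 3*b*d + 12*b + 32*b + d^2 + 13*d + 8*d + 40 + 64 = -4*b^2 + b*(3*d + 44) + d^2 + 21*d + 104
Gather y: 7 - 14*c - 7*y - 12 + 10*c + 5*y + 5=-4*c - 2*y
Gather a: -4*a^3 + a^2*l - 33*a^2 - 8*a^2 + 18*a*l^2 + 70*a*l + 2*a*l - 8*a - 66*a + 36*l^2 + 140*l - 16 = -4*a^3 + a^2*(l - 41) + a*(18*l^2 + 72*l - 74) + 36*l^2 + 140*l - 16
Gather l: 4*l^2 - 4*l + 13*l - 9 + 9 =4*l^2 + 9*l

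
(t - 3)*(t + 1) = t^2 - 2*t - 3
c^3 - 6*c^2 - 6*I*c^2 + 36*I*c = c*(c - 6)*(c - 6*I)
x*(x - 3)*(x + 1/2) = x^3 - 5*x^2/2 - 3*x/2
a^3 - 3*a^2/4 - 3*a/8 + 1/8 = (a - 1)*(a - 1/4)*(a + 1/2)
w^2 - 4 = (w - 2)*(w + 2)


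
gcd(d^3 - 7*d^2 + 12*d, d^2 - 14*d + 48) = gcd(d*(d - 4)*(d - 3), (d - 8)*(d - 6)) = 1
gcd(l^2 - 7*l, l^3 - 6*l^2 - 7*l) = l^2 - 7*l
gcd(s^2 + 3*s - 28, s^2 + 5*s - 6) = 1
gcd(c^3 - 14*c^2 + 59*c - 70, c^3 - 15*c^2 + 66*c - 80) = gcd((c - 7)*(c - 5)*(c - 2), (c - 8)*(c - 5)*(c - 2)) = c^2 - 7*c + 10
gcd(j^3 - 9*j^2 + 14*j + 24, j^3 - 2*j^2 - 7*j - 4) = j^2 - 3*j - 4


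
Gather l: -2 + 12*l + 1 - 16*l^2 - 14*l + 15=-16*l^2 - 2*l + 14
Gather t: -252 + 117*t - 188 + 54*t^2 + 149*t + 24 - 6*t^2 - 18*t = 48*t^2 + 248*t - 416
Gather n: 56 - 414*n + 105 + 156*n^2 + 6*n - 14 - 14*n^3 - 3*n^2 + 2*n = -14*n^3 + 153*n^2 - 406*n + 147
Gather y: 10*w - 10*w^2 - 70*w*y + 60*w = -10*w^2 - 70*w*y + 70*w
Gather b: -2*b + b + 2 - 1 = 1 - b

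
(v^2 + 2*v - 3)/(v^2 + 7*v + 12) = (v - 1)/(v + 4)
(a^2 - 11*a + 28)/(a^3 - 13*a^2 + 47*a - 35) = (a - 4)/(a^2 - 6*a + 5)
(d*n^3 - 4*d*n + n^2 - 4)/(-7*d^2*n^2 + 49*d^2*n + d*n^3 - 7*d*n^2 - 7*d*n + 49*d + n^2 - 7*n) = (4 - n^2)/(7*d*n - 49*d - n^2 + 7*n)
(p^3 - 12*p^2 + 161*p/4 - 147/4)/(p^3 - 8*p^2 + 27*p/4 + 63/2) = (2*p^2 - 17*p + 21)/(2*p^2 - 9*p - 18)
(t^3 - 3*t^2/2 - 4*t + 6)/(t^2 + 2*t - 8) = (t^2 + t/2 - 3)/(t + 4)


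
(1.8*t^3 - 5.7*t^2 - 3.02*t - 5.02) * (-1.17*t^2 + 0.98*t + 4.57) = -2.106*t^5 + 8.433*t^4 + 6.1734*t^3 - 23.1352*t^2 - 18.721*t - 22.9414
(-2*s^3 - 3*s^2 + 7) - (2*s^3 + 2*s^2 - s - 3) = -4*s^3 - 5*s^2 + s + 10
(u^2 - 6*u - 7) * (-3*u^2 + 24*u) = -3*u^4 + 42*u^3 - 123*u^2 - 168*u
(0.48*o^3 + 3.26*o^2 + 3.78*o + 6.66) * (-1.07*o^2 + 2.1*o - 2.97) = -0.5136*o^5 - 2.4802*o^4 + 1.3758*o^3 - 8.8704*o^2 + 2.7594*o - 19.7802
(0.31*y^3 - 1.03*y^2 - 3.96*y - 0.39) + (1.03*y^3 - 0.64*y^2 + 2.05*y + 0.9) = 1.34*y^3 - 1.67*y^2 - 1.91*y + 0.51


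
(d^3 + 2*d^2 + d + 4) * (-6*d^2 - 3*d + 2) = -6*d^5 - 15*d^4 - 10*d^3 - 23*d^2 - 10*d + 8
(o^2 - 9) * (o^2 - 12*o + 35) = o^4 - 12*o^3 + 26*o^2 + 108*o - 315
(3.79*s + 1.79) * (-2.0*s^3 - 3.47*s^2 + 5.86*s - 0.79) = -7.58*s^4 - 16.7313*s^3 + 15.9981*s^2 + 7.4953*s - 1.4141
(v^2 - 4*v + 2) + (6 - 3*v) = v^2 - 7*v + 8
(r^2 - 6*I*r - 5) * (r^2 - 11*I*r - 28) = r^4 - 17*I*r^3 - 99*r^2 + 223*I*r + 140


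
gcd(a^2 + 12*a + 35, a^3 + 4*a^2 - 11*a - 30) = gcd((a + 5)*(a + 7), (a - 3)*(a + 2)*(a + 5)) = a + 5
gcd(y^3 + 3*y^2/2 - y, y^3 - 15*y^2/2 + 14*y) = y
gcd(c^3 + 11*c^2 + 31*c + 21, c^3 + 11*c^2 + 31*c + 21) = c^3 + 11*c^2 + 31*c + 21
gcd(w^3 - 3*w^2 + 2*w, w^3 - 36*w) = w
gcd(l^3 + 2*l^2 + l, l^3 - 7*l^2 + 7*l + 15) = l + 1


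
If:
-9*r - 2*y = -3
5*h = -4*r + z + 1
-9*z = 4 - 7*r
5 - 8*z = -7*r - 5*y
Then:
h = -42/115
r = 17/23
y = -42/23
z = 3/23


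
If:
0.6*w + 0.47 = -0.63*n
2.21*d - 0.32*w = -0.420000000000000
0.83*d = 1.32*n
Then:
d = -0.28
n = -0.17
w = -0.60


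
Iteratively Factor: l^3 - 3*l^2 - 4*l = (l)*(l^2 - 3*l - 4) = l*(l - 4)*(l + 1)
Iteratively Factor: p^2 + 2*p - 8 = (p - 2)*(p + 4)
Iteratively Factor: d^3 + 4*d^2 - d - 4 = (d + 4)*(d^2 - 1) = (d + 1)*(d + 4)*(d - 1)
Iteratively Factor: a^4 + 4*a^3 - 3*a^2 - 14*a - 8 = (a + 1)*(a^3 + 3*a^2 - 6*a - 8) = (a - 2)*(a + 1)*(a^2 + 5*a + 4) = (a - 2)*(a + 1)^2*(a + 4)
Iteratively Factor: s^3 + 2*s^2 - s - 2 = (s + 1)*(s^2 + s - 2) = (s + 1)*(s + 2)*(s - 1)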